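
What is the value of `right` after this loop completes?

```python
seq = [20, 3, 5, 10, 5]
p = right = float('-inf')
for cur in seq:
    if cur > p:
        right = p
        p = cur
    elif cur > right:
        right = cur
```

Let's trace through this code step by step.

Initialize: seq = [20, 3, 5, 10, 5]
Initialize: p = -inf
Initialize: right = -inf
Entering loop: for cur in seq:
After iteration 1: cur = 20, p = 20, right = -inf
After iteration 2: cur = 3, p = 20, right = 3
After iteration 3: cur = 5, p = 20, right = 5
After iteration 4: cur = 10, p = 20, right = 10
After iteration 5: cur = 5, p = 20, right = 10
Loop ends.

Final answer: 10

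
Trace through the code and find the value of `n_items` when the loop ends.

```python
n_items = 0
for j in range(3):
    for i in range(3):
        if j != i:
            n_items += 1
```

Let's trace through this code step by step.

Initialize: n_items = 0
Entering loop: for j in range(3):
After iteration 1: j = 0, n_items = 2
After iteration 2: j = 1, n_items = 4
After iteration 3: j = 2, n_items = 6
Loop ends.

Final answer: 6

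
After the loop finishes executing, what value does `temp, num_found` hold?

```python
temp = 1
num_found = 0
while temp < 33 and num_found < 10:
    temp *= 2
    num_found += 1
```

Let's trace through this code step by step.

Initialize: temp = 1
Initialize: num_found = 0
Entering loop: while temp < 33 and num_found < 10:
After iteration 1: temp = 2, num_found = 1
After iteration 2: temp = 4, num_found = 2
After iteration 3: temp = 8, num_found = 3
After iteration 4: temp = 16, num_found = 4
After iteration 5: temp = 32, num_found = 5
After iteration 6: temp = 64, num_found = 6
Loop ends.

Final answer: 64, 6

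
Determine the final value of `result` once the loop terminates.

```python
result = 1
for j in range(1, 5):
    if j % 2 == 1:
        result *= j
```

Let's trace through this code step by step.

Initialize: result = 1
Entering loop: for j in range(1, 5):
After iteration 1: j = 1, result = 1
After iteration 2: j = 2, result = 1
After iteration 3: j = 3, result = 3
After iteration 4: j = 4, result = 3
Loop ends.

Final answer: 3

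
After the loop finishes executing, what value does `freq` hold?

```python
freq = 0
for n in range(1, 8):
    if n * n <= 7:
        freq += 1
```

Let's trace through this code step by step.

Initialize: freq = 0
Entering loop: for n in range(1, 8):
After iteration 1: n = 1, freq = 1
After iteration 2: n = 2, freq = 2
After iteration 3: n = 3, freq = 2
After iteration 4: n = 4, freq = 2
After iteration 5: n = 5, freq = 2
After iteration 6: n = 6, freq = 2
After iteration 7: n = 7, freq = 2
Loop ends.

Final answer: 2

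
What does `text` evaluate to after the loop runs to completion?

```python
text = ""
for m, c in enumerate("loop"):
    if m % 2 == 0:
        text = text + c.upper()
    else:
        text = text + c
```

Let's trace through this code step by step.

Initialize: text = ''
Entering loop: for m, c in enumerate("loop"):
After iteration 1: m = 0, c = 'l', text = 'L'
After iteration 2: m = 1, c = 'o', text = 'Lo'
After iteration 3: m = 2, c = 'o', text = 'LoO'
After iteration 4: m = 3, c = 'p', text = 'LoOp'
Loop ends.

Final answer: 'LoOp'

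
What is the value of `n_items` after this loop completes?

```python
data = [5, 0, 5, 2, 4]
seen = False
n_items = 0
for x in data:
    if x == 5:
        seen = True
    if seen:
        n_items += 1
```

Let's trace through this code step by step.

Initialize: data = [5, 0, 5, 2, 4]
Initialize: seen = False
Initialize: n_items = 0
Entering loop: for x in data:
After iteration 1: x = 5, seen = True, n_items = 1
After iteration 2: x = 0, seen = True, n_items = 2
After iteration 3: x = 5, seen = True, n_items = 3
After iteration 4: x = 2, seen = True, n_items = 4
After iteration 5: x = 4, seen = True, n_items = 5
Loop ends.

Final answer: 5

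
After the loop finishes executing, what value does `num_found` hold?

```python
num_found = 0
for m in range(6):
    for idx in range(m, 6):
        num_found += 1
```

Let's trace through this code step by step.

Initialize: num_found = 0
Entering loop: for m in range(6):
After iteration 1: m = 0, num_found = 6
After iteration 2: m = 1, num_found = 11
After iteration 3: m = 2, num_found = 15
After iteration 4: m = 3, num_found = 18
After iteration 5: m = 4, num_found = 20
After iteration 6: m = 5, num_found = 21
Loop ends.

Final answer: 21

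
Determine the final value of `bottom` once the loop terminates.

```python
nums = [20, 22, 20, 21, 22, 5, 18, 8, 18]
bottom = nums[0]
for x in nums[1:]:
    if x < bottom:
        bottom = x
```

Let's trace through this code step by step.

Initialize: nums = [20, 22, 20, 21, 22, 5, 18, 8, 18]
Initialize: bottom = 20
Entering loop: for x in nums[1:]:
After iteration 1: x = 22, bottom = 20
After iteration 2: x = 20, bottom = 20
After iteration 3: x = 21, bottom = 20
After iteration 4: x = 22, bottom = 20
After iteration 5: x = 5, bottom = 5
After iteration 6: x = 18, bottom = 5
After iteration 7: x = 8, bottom = 5
After iteration 8: x = 18, bottom = 5
Loop ends.

Final answer: 5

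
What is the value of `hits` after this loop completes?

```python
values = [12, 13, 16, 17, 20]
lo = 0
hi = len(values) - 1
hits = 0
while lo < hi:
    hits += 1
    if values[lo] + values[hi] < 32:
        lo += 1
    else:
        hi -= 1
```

Let's trace through this code step by step.

Initialize: values = [12, 13, 16, 17, 20]
Initialize: lo = 0
Initialize: hi = 4
Initialize: hits = 0
Entering loop: while lo < hi:
After iteration 1: lo = 0, hi = 3, hits = 1
After iteration 2: lo = 1, hi = 3, hits = 2
After iteration 3: lo = 2, hi = 3, hits = 3
After iteration 4: lo = 2, hi = 2, hits = 4
Loop ends.

Final answer: 4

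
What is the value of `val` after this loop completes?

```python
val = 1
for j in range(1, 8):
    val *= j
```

Let's trace through this code step by step.

Initialize: val = 1
Entering loop: for j in range(1, 8):
After iteration 1: j = 1, val = 1
After iteration 2: j = 2, val = 2
After iteration 3: j = 3, val = 6
After iteration 4: j = 4, val = 24
After iteration 5: j = 5, val = 120
After iteration 6: j = 6, val = 720
After iteration 7: j = 7, val = 5040
Loop ends.

Final answer: 5040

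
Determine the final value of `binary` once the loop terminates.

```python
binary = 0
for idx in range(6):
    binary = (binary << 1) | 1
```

Let's trace through this code step by step.

Initialize: binary = 0
Entering loop: for idx in range(6):
After iteration 1: idx = 0, binary = 1
After iteration 2: idx = 1, binary = 3
After iteration 3: idx = 2, binary = 7
After iteration 4: idx = 3, binary = 15
After iteration 5: idx = 4, binary = 31
After iteration 6: idx = 5, binary = 63
Loop ends.

Final answer: 63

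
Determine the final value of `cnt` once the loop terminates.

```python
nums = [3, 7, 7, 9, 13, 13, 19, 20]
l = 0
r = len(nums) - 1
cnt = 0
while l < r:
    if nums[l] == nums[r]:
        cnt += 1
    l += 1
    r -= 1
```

Let's trace through this code step by step.

Initialize: nums = [3, 7, 7, 9, 13, 13, 19, 20]
Initialize: l = 0
Initialize: r = 7
Initialize: cnt = 0
Entering loop: while l < r:
After iteration 1: l = 1, r = 6, cnt = 0
After iteration 2: l = 2, r = 5, cnt = 0
After iteration 3: l = 3, r = 4, cnt = 0
After iteration 4: l = 4, r = 3, cnt = 0
Loop ends.

Final answer: 0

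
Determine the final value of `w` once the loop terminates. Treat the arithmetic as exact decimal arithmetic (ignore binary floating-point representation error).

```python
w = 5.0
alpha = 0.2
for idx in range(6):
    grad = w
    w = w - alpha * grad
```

Let's trace through this code step by step.

Initialize: w = 5.0
Initialize: alpha = 0.2
Entering loop: for idx in range(6):
After iteration 1: idx = 0, w = 4.0, grad = 5.0
After iteration 2: idx = 1, w = 3.2, grad = 4.0
After iteration 3: idx = 2, w = 2.56, grad = 3.2
After iteration 4: idx = 3, w = 2.048, grad = 2.56
After iteration 5: idx = 4, w = 1.6384, grad = 2.048
After iteration 6: idx = 5, w = 1.31072, grad = 1.6384
Loop ends.

Final answer: 1.31072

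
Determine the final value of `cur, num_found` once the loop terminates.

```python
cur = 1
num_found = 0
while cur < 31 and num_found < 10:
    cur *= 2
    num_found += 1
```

Let's trace through this code step by step.

Initialize: cur = 1
Initialize: num_found = 0
Entering loop: while cur < 31 and num_found < 10:
After iteration 1: cur = 2, num_found = 1
After iteration 2: cur = 4, num_found = 2
After iteration 3: cur = 8, num_found = 3
After iteration 4: cur = 16, num_found = 4
After iteration 5: cur = 32, num_found = 5
Loop ends.

Final answer: 32, 5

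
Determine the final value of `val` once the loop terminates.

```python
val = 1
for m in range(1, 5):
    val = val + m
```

Let's trace through this code step by step.

Initialize: val = 1
Entering loop: for m in range(1, 5):
After iteration 1: m = 1, val = 2
After iteration 2: m = 2, val = 4
After iteration 3: m = 3, val = 7
After iteration 4: m = 4, val = 11
Loop ends.

Final answer: 11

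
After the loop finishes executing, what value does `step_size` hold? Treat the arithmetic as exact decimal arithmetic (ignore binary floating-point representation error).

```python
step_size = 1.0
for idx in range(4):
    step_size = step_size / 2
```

Let's trace through this code step by step.

Initialize: step_size = 1.0
Entering loop: for idx in range(4):
After iteration 1: idx = 0, step_size = 0.5
After iteration 2: idx = 1, step_size = 0.25
After iteration 3: idx = 2, step_size = 0.125
After iteration 4: idx = 3, step_size = 0.0625
Loop ends.

Final answer: 0.0625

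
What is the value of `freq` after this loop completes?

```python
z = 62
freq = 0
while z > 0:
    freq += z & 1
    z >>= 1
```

Let's trace through this code step by step.

Initialize: z = 62
Initialize: freq = 0
Entering loop: while z > 0:
After iteration 1: z = 31, freq = 0
After iteration 2: z = 15, freq = 1
After iteration 3: z = 7, freq = 2
After iteration 4: z = 3, freq = 3
After iteration 5: z = 1, freq = 4
After iteration 6: z = 0, freq = 5
Loop ends.

Final answer: 5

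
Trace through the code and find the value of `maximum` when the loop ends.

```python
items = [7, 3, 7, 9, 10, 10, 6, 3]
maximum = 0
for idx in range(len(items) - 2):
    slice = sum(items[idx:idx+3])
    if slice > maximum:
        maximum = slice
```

Let's trace through this code step by step.

Initialize: items = [7, 3, 7, 9, 10, 10, 6, 3]
Initialize: maximum = 0
Entering loop: for idx in range(len(items) - 2):
After iteration 1: idx = 0, maximum = 17, slice = 17
After iteration 2: idx = 1, maximum = 19, slice = 19
After iteration 3: idx = 2, maximum = 26, slice = 26
After iteration 4: idx = 3, maximum = 29, slice = 29
After iteration 5: idx = 4, maximum = 29, slice = 26
After iteration 6: idx = 5, maximum = 29, slice = 19
Loop ends.

Final answer: 29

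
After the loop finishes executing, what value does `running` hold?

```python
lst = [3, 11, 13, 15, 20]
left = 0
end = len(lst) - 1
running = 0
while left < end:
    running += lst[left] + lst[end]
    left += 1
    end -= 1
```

Let's trace through this code step by step.

Initialize: lst = [3, 11, 13, 15, 20]
Initialize: left = 0
Initialize: end = 4
Initialize: running = 0
Entering loop: while left < end:
After iteration 1: left = 1, end = 3, running = 23
After iteration 2: left = 2, end = 2, running = 49
Loop ends.

Final answer: 49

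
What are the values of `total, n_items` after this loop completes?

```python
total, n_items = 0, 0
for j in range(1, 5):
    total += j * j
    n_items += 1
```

Let's trace through this code step by step.

Initialize: total = 0
Initialize: n_items = 0
Entering loop: for j in range(1, 5):
After iteration 1: j = 1, total = 1, n_items = 1
After iteration 2: j = 2, total = 5, n_items = 2
After iteration 3: j = 3, total = 14, n_items = 3
After iteration 4: j = 4, total = 30, n_items = 4
Loop ends.

Final answer: 30, 4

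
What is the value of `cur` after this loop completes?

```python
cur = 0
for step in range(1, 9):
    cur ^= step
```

Let's trace through this code step by step.

Initialize: cur = 0
Entering loop: for step in range(1, 9):
After iteration 1: step = 1, cur = 1
After iteration 2: step = 2, cur = 3
After iteration 3: step = 3, cur = 0
After iteration 4: step = 4, cur = 4
After iteration 5: step = 5, cur = 1
After iteration 6: step = 6, cur = 7
After iteration 7: step = 7, cur = 0
After iteration 8: step = 8, cur = 8
Loop ends.

Final answer: 8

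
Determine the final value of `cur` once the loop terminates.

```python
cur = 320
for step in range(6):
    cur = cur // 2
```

Let's trace through this code step by step.

Initialize: cur = 320
Entering loop: for step in range(6):
After iteration 1: step = 0, cur = 160
After iteration 2: step = 1, cur = 80
After iteration 3: step = 2, cur = 40
After iteration 4: step = 3, cur = 20
After iteration 5: step = 4, cur = 10
After iteration 6: step = 5, cur = 5
Loop ends.

Final answer: 5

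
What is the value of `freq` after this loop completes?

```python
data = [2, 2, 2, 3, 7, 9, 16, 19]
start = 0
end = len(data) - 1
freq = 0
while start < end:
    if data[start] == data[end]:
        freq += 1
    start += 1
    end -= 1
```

Let's trace through this code step by step.

Initialize: data = [2, 2, 2, 3, 7, 9, 16, 19]
Initialize: start = 0
Initialize: end = 7
Initialize: freq = 0
Entering loop: while start < end:
After iteration 1: start = 1, end = 6, freq = 0
After iteration 2: start = 2, end = 5, freq = 0
After iteration 3: start = 3, end = 4, freq = 0
After iteration 4: start = 4, end = 3, freq = 0
Loop ends.

Final answer: 0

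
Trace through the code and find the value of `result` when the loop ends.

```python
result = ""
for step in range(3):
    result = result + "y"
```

Let's trace through this code step by step.

Initialize: result = ''
Entering loop: for step in range(3):
After iteration 1: step = 0, result = 'y'
After iteration 2: step = 1, result = 'yy'
After iteration 3: step = 2, result = 'yyy'
Loop ends.

Final answer: 'yyy'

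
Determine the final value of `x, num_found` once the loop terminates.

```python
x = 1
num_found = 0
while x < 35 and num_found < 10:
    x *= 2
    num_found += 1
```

Let's trace through this code step by step.

Initialize: x = 1
Initialize: num_found = 0
Entering loop: while x < 35 and num_found < 10:
After iteration 1: x = 2, num_found = 1
After iteration 2: x = 4, num_found = 2
After iteration 3: x = 8, num_found = 3
After iteration 4: x = 16, num_found = 4
After iteration 5: x = 32, num_found = 5
After iteration 6: x = 64, num_found = 6
Loop ends.

Final answer: 64, 6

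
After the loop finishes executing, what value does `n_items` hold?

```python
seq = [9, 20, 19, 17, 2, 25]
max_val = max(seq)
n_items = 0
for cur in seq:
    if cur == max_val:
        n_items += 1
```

Let's trace through this code step by step.

Initialize: seq = [9, 20, 19, 17, 2, 25]
Initialize: max_val = 25
Initialize: n_items = 0
Entering loop: for cur in seq:
After iteration 1: cur = 9, n_items = 0
After iteration 2: cur = 20, n_items = 0
After iteration 3: cur = 19, n_items = 0
After iteration 4: cur = 17, n_items = 0
After iteration 5: cur = 2, n_items = 0
After iteration 6: cur = 25, n_items = 1
Loop ends.

Final answer: 1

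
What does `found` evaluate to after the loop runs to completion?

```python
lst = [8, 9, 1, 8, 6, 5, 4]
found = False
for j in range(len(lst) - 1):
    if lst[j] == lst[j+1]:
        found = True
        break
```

Let's trace through this code step by step.

Initialize: lst = [8, 9, 1, 8, 6, 5, 4]
Initialize: found = False
Entering loop: for j in range(len(lst) - 1):
After iteration 1: j = 0, found = False
After iteration 2: j = 1, found = False
After iteration 3: j = 2, found = False
After iteration 4: j = 3, found = False
After iteration 5: j = 4, found = False
After iteration 6: j = 5, found = False
Loop ends.

Final answer: False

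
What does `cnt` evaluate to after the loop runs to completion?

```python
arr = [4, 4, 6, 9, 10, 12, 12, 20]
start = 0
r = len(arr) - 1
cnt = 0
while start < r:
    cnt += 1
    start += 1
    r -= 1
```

Let's trace through this code step by step.

Initialize: arr = [4, 4, 6, 9, 10, 12, 12, 20]
Initialize: start = 0
Initialize: r = 7
Initialize: cnt = 0
Entering loop: while start < r:
After iteration 1: start = 1, r = 6, cnt = 1
After iteration 2: start = 2, r = 5, cnt = 2
After iteration 3: start = 3, r = 4, cnt = 3
After iteration 4: start = 4, r = 3, cnt = 4
Loop ends.

Final answer: 4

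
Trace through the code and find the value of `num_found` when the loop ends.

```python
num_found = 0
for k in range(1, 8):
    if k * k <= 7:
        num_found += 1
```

Let's trace through this code step by step.

Initialize: num_found = 0
Entering loop: for k in range(1, 8):
After iteration 1: k = 1, num_found = 1
After iteration 2: k = 2, num_found = 2
After iteration 3: k = 3, num_found = 2
After iteration 4: k = 4, num_found = 2
After iteration 5: k = 5, num_found = 2
After iteration 6: k = 6, num_found = 2
After iteration 7: k = 7, num_found = 2
Loop ends.

Final answer: 2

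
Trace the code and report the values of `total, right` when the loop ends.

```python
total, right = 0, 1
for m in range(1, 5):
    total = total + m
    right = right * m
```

Let's trace through this code step by step.

Initialize: total = 0
Initialize: right = 1
Entering loop: for m in range(1, 5):
After iteration 1: m = 1, total = 1, right = 1
After iteration 2: m = 2, total = 3, right = 2
After iteration 3: m = 3, total = 6, right = 6
After iteration 4: m = 4, total = 10, right = 24
Loop ends.

Final answer: 10, 24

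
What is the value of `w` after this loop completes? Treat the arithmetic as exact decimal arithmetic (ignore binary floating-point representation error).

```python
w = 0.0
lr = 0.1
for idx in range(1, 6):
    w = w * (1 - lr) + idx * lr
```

Let's trace through this code step by step.

Initialize: w = 0.0
Initialize: lr = 0.1
Entering loop: for idx in range(1, 6):
After iteration 1: idx = 1, w = 0.1
After iteration 2: idx = 2, w = 0.29
After iteration 3: idx = 3, w = 0.561
After iteration 4: idx = 4, w = 0.9049
After iteration 5: idx = 5, w = 1.31441
Loop ends.

Final answer: 1.31441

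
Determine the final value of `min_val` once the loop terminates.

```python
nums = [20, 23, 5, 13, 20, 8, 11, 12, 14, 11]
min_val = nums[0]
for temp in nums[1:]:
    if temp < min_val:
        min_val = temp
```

Let's trace through this code step by step.

Initialize: nums = [20, 23, 5, 13, 20, 8, 11, 12, 14, 11]
Initialize: min_val = 20
Entering loop: for temp in nums[1:]:
After iteration 1: temp = 23, min_val = 20
After iteration 2: temp = 5, min_val = 5
After iteration 3: temp = 13, min_val = 5
After iteration 4: temp = 20, min_val = 5
After iteration 5: temp = 8, min_val = 5
After iteration 6: temp = 11, min_val = 5
After iteration 7: temp = 12, min_val = 5
After iteration 8: temp = 14, min_val = 5
After iteration 9: temp = 11, min_val = 5
Loop ends.

Final answer: 5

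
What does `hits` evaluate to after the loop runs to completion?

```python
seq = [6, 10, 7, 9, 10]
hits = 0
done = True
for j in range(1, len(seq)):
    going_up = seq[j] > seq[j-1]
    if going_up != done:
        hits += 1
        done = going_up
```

Let's trace through this code step by step.

Initialize: seq = [6, 10, 7, 9, 10]
Initialize: hits = 0
Initialize: done = True
Entering loop: for j in range(1, len(seq)):
After iteration 1: j = 1, hits = 0, done = True, going_up = True
After iteration 2: j = 2, hits = 1, done = False, going_up = False
After iteration 3: j = 3, hits = 2, done = True, going_up = True
After iteration 4: j = 4, hits = 2, done = True, going_up = True
Loop ends.

Final answer: 2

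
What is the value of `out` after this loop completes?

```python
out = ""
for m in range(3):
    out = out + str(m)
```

Let's trace through this code step by step.

Initialize: out = ''
Entering loop: for m in range(3):
After iteration 1: m = 0, out = '0'
After iteration 2: m = 1, out = '01'
After iteration 3: m = 2, out = '012'
Loop ends.

Final answer: '012'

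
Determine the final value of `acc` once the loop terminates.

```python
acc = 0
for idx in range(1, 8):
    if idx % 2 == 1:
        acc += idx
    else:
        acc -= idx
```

Let's trace through this code step by step.

Initialize: acc = 0
Entering loop: for idx in range(1, 8):
After iteration 1: idx = 1, acc = 1
After iteration 2: idx = 2, acc = -1
After iteration 3: idx = 3, acc = 2
After iteration 4: idx = 4, acc = -2
After iteration 5: idx = 5, acc = 3
After iteration 6: idx = 6, acc = -3
After iteration 7: idx = 7, acc = 4
Loop ends.

Final answer: 4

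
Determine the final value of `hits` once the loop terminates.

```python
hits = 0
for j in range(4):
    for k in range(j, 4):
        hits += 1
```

Let's trace through this code step by step.

Initialize: hits = 0
Entering loop: for j in range(4):
After iteration 1: j = 0, hits = 4
After iteration 2: j = 1, hits = 7
After iteration 3: j = 2, hits = 9
After iteration 4: j = 3, hits = 10
Loop ends.

Final answer: 10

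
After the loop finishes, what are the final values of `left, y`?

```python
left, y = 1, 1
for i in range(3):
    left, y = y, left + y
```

Let's trace through this code step by step.

Initialize: left = 1
Initialize: y = 1
Entering loop: for i in range(3):
After iteration 1: i = 0, left = 1, y = 2
After iteration 2: i = 1, left = 2, y = 3
After iteration 3: i = 2, left = 3, y = 5
Loop ends.

Final answer: 3, 5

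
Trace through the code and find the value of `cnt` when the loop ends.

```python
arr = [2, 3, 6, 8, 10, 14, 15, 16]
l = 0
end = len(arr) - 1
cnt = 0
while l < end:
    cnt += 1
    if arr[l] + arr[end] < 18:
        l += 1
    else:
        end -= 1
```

Let's trace through this code step by step.

Initialize: arr = [2, 3, 6, 8, 10, 14, 15, 16]
Initialize: l = 0
Initialize: end = 7
Initialize: cnt = 0
Entering loop: while l < end:
After iteration 1: l = 0, end = 6, cnt = 1
After iteration 2: l = 1, end = 6, cnt = 2
After iteration 3: l = 1, end = 5, cnt = 3
After iteration 4: l = 2, end = 5, cnt = 4
After iteration 5: l = 2, end = 4, cnt = 5
After iteration 6: l = 3, end = 4, cnt = 6
After iteration 7: l = 3, end = 3, cnt = 7
Loop ends.

Final answer: 7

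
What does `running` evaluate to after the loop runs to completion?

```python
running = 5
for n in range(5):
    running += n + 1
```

Let's trace through this code step by step.

Initialize: running = 5
Entering loop: for n in range(5):
After iteration 1: n = 0, running = 6
After iteration 2: n = 1, running = 8
After iteration 3: n = 2, running = 11
After iteration 4: n = 3, running = 15
After iteration 5: n = 4, running = 20
Loop ends.

Final answer: 20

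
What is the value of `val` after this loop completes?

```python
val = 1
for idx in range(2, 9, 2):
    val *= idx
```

Let's trace through this code step by step.

Initialize: val = 1
Entering loop: for idx in range(2, 9, 2):
After iteration 1: idx = 2, val = 2
After iteration 2: idx = 4, val = 8
After iteration 3: idx = 6, val = 48
After iteration 4: idx = 8, val = 384
Loop ends.

Final answer: 384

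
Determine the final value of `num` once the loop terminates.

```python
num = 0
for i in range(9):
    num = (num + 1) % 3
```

Let's trace through this code step by step.

Initialize: num = 0
Entering loop: for i in range(9):
After iteration 1: i = 0, num = 1
After iteration 2: i = 1, num = 2
After iteration 3: i = 2, num = 0
After iteration 4: i = 3, num = 1
After iteration 5: i = 4, num = 2
After iteration 6: i = 5, num = 0
After iteration 7: i = 6, num = 1
After iteration 8: i = 7, num = 2
After iteration 9: i = 8, num = 0
Loop ends.

Final answer: 0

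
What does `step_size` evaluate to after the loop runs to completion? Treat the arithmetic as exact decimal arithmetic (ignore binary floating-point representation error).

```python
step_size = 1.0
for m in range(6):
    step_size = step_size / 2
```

Let's trace through this code step by step.

Initialize: step_size = 1.0
Entering loop: for m in range(6):
After iteration 1: m = 0, step_size = 0.5
After iteration 2: m = 1, step_size = 0.25
After iteration 3: m = 2, step_size = 0.125
After iteration 4: m = 3, step_size = 0.0625
After iteration 5: m = 4, step_size = 0.03125
After iteration 6: m = 5, step_size = 0.015625
Loop ends.

Final answer: 0.015625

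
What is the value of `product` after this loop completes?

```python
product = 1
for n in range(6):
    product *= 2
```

Let's trace through this code step by step.

Initialize: product = 1
Entering loop: for n in range(6):
After iteration 1: n = 0, product = 2
After iteration 2: n = 1, product = 4
After iteration 3: n = 2, product = 8
After iteration 4: n = 3, product = 16
After iteration 5: n = 4, product = 32
After iteration 6: n = 5, product = 64
Loop ends.

Final answer: 64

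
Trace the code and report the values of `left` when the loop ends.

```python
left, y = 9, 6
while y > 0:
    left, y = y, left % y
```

Let's trace through this code step by step.

Initialize: left = 9
Initialize: y = 6
Entering loop: while y > 0:
After iteration 1: left = 6, y = 3
After iteration 2: left = 3, y = 0
Loop ends.

Final answer: 3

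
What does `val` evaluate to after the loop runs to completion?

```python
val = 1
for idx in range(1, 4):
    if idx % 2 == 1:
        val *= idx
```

Let's trace through this code step by step.

Initialize: val = 1
Entering loop: for idx in range(1, 4):
After iteration 1: idx = 1, val = 1
After iteration 2: idx = 2, val = 1
After iteration 3: idx = 3, val = 3
Loop ends.

Final answer: 3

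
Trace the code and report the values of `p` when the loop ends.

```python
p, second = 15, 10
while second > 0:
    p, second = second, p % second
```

Let's trace through this code step by step.

Initialize: p = 15
Initialize: second = 10
Entering loop: while second > 0:
After iteration 1: p = 10, second = 5
After iteration 2: p = 5, second = 0
Loop ends.

Final answer: 5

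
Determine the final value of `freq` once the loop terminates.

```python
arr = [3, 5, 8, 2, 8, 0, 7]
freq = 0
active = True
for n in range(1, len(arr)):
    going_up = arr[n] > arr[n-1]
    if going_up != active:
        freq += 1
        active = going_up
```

Let's trace through this code step by step.

Initialize: arr = [3, 5, 8, 2, 8, 0, 7]
Initialize: freq = 0
Initialize: active = True
Entering loop: for n in range(1, len(arr)):
After iteration 1: n = 1, freq = 0, active = True, going_up = True
After iteration 2: n = 2, freq = 0, active = True, going_up = True
After iteration 3: n = 3, freq = 1, active = False, going_up = False
After iteration 4: n = 4, freq = 2, active = True, going_up = True
After iteration 5: n = 5, freq = 3, active = False, going_up = False
After iteration 6: n = 6, freq = 4, active = True, going_up = True
Loop ends.

Final answer: 4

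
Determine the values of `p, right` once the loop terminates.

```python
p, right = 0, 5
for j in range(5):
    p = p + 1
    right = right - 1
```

Let's trace through this code step by step.

Initialize: p = 0
Initialize: right = 5
Entering loop: for j in range(5):
After iteration 1: j = 0, p = 1, right = 4
After iteration 2: j = 1, p = 2, right = 3
After iteration 3: j = 2, p = 3, right = 2
After iteration 4: j = 3, p = 4, right = 1
After iteration 5: j = 4, p = 5, right = 0
Loop ends.

Final answer: 5, 0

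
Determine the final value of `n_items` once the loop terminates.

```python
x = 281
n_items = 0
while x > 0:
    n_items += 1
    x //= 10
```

Let's trace through this code step by step.

Initialize: x = 281
Initialize: n_items = 0
Entering loop: while x > 0:
After iteration 1: x = 28, n_items = 1
After iteration 2: x = 2, n_items = 2
After iteration 3: x = 0, n_items = 3
Loop ends.

Final answer: 3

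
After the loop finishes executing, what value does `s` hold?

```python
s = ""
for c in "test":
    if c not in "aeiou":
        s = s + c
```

Let's trace through this code step by step.

Initialize: s = ''
Entering loop: for c in "test":
After iteration 1: c = 't', s = 't'
After iteration 2: c = 'e', s = 't'
After iteration 3: c = 's', s = 'ts'
After iteration 4: c = 't', s = 'tst'
Loop ends.

Final answer: 'tst'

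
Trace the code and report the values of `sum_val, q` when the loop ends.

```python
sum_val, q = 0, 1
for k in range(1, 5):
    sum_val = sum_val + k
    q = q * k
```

Let's trace through this code step by step.

Initialize: sum_val = 0
Initialize: q = 1
Entering loop: for k in range(1, 5):
After iteration 1: k = 1, sum_val = 1, q = 1
After iteration 2: k = 2, sum_val = 3, q = 2
After iteration 3: k = 3, sum_val = 6, q = 6
After iteration 4: k = 4, sum_val = 10, q = 24
Loop ends.

Final answer: 10, 24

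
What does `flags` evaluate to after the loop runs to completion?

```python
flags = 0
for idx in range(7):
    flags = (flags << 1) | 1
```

Let's trace through this code step by step.

Initialize: flags = 0
Entering loop: for idx in range(7):
After iteration 1: idx = 0, flags = 1
After iteration 2: idx = 1, flags = 3
After iteration 3: idx = 2, flags = 7
After iteration 4: idx = 3, flags = 15
After iteration 5: idx = 4, flags = 31
After iteration 6: idx = 5, flags = 63
After iteration 7: idx = 6, flags = 127
Loop ends.

Final answer: 127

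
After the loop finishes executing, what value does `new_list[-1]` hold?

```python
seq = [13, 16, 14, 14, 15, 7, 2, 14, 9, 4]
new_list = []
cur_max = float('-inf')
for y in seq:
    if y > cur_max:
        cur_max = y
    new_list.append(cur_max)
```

Let's trace through this code step by step.

Initialize: seq = [13, 16, 14, 14, 15, 7, 2, 14, 9, 4]
Initialize: new_list = []
Initialize: cur_max = -inf
Entering loop: for y in seq:
After iteration 1: y = 13, new_list = [13], cur_max = 13
After iteration 2: y = 16, new_list = [13, 16], cur_max = 16
After iteration 3: y = 14, new_list = [13, 16, 16], cur_max = 16
After iteration 4: y = 14, new_list = [13, 16, 16, 16], cur_max = 16
After iteration 5: y = 15, new_list = [13, 16, 16, 16, 16], cur_max = 16
After iteration 6: y = 7, new_list = [13, 16, 16, 16, 16, 16], cur_max = 16
After iteration 7: y = 2, new_list = [13, 16, 16, 16, 16, 16, 16], cur_max = 16
After iteration 8: y = 14, new_list = [13, 16, 16, 16, 16, 16, 16, 16], cur_max = 16
After iteration 9: y = 9, new_list = [13, 16, 16, 16, 16, 16, 16, 16, 16], cur_max = 16
After iteration 10: y = 4, new_list = [13, 16, 16, 16, 16, 16, 16, 16, 16, 16], cur_max = 16
Loop ends.
new_list[-1] = 16

Final answer: 16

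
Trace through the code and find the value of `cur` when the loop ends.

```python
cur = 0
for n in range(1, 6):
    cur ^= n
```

Let's trace through this code step by step.

Initialize: cur = 0
Entering loop: for n in range(1, 6):
After iteration 1: n = 1, cur = 1
After iteration 2: n = 2, cur = 3
After iteration 3: n = 3, cur = 0
After iteration 4: n = 4, cur = 4
After iteration 5: n = 5, cur = 1
Loop ends.

Final answer: 1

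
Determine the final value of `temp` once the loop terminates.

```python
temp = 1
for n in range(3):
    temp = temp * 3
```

Let's trace through this code step by step.

Initialize: temp = 1
Entering loop: for n in range(3):
After iteration 1: n = 0, temp = 3
After iteration 2: n = 1, temp = 9
After iteration 3: n = 2, temp = 27
Loop ends.

Final answer: 27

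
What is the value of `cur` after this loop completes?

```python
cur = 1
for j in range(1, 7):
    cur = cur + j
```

Let's trace through this code step by step.

Initialize: cur = 1
Entering loop: for j in range(1, 7):
After iteration 1: j = 1, cur = 2
After iteration 2: j = 2, cur = 4
After iteration 3: j = 3, cur = 7
After iteration 4: j = 4, cur = 11
After iteration 5: j = 5, cur = 16
After iteration 6: j = 6, cur = 22
Loop ends.

Final answer: 22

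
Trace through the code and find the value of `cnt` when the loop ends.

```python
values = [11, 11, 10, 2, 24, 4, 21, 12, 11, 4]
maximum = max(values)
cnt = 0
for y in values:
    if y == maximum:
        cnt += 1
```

Let's trace through this code step by step.

Initialize: values = [11, 11, 10, 2, 24, 4, 21, 12, 11, 4]
Initialize: maximum = 24
Initialize: cnt = 0
Entering loop: for y in values:
After iteration 1: y = 11, cnt = 0
After iteration 2: y = 11, cnt = 0
After iteration 3: y = 10, cnt = 0
After iteration 4: y = 2, cnt = 0
After iteration 5: y = 24, cnt = 1
After iteration 6: y = 4, cnt = 1
After iteration 7: y = 21, cnt = 1
After iteration 8: y = 12, cnt = 1
After iteration 9: y = 11, cnt = 1
After iteration 10: y = 4, cnt = 1
Loop ends.

Final answer: 1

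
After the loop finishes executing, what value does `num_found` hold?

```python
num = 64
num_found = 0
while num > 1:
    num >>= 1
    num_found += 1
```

Let's trace through this code step by step.

Initialize: num = 64
Initialize: num_found = 0
Entering loop: while num > 1:
After iteration 1: num = 32, num_found = 1
After iteration 2: num = 16, num_found = 2
After iteration 3: num = 8, num_found = 3
After iteration 4: num = 4, num_found = 4
After iteration 5: num = 2, num_found = 5
After iteration 6: num = 1, num_found = 6
Loop ends.

Final answer: 6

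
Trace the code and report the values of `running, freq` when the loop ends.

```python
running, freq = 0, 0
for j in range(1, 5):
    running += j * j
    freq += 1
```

Let's trace through this code step by step.

Initialize: running = 0
Initialize: freq = 0
Entering loop: for j in range(1, 5):
After iteration 1: j = 1, running = 1, freq = 1
After iteration 2: j = 2, running = 5, freq = 2
After iteration 3: j = 3, running = 14, freq = 3
After iteration 4: j = 4, running = 30, freq = 4
Loop ends.

Final answer: 30, 4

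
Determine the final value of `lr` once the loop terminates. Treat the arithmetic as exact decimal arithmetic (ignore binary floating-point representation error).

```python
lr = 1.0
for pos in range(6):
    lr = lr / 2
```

Let's trace through this code step by step.

Initialize: lr = 1.0
Entering loop: for pos in range(6):
After iteration 1: pos = 0, lr = 0.5
After iteration 2: pos = 1, lr = 0.25
After iteration 3: pos = 2, lr = 0.125
After iteration 4: pos = 3, lr = 0.0625
After iteration 5: pos = 4, lr = 0.03125
After iteration 6: pos = 5, lr = 0.015625
Loop ends.

Final answer: 0.015625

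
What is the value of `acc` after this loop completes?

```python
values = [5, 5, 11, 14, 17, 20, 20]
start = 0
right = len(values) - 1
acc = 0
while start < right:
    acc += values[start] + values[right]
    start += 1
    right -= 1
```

Let's trace through this code step by step.

Initialize: values = [5, 5, 11, 14, 17, 20, 20]
Initialize: start = 0
Initialize: right = 6
Initialize: acc = 0
Entering loop: while start < right:
After iteration 1: start = 1, right = 5, acc = 25
After iteration 2: start = 2, right = 4, acc = 50
After iteration 3: start = 3, right = 3, acc = 78
Loop ends.

Final answer: 78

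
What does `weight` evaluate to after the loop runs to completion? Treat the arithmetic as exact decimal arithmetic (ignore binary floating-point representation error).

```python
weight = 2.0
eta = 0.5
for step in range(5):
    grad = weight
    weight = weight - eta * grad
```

Let's trace through this code step by step.

Initialize: weight = 2.0
Initialize: eta = 0.5
Entering loop: for step in range(5):
After iteration 1: step = 0, weight = 1.0, grad = 2.0
After iteration 2: step = 1, weight = 0.5, grad = 1.0
After iteration 3: step = 2, weight = 0.25, grad = 0.5
After iteration 4: step = 3, weight = 0.125, grad = 0.25
After iteration 5: step = 4, weight = 0.0625, grad = 0.125
Loop ends.

Final answer: 0.0625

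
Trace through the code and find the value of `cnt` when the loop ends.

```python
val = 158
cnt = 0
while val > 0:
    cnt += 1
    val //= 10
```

Let's trace through this code step by step.

Initialize: val = 158
Initialize: cnt = 0
Entering loop: while val > 0:
After iteration 1: val = 15, cnt = 1
After iteration 2: val = 1, cnt = 2
After iteration 3: val = 0, cnt = 3
Loop ends.

Final answer: 3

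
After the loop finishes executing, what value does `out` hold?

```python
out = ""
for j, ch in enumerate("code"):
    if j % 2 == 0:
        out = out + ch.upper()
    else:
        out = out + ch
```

Let's trace through this code step by step.

Initialize: out = ''
Entering loop: for j, ch in enumerate("code"):
After iteration 1: j = 0, ch = 'c', out = 'C'
After iteration 2: j = 1, ch = 'o', out = 'Co'
After iteration 3: j = 2, ch = 'd', out = 'CoD'
After iteration 4: j = 3, ch = 'e', out = 'CoDe'
Loop ends.

Final answer: 'CoDe'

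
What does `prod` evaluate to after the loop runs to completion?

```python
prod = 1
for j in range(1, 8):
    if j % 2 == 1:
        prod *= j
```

Let's trace through this code step by step.

Initialize: prod = 1
Entering loop: for j in range(1, 8):
After iteration 1: j = 1, prod = 1
After iteration 2: j = 2, prod = 1
After iteration 3: j = 3, prod = 3
After iteration 4: j = 4, prod = 3
After iteration 5: j = 5, prod = 15
After iteration 6: j = 6, prod = 15
After iteration 7: j = 7, prod = 105
Loop ends.

Final answer: 105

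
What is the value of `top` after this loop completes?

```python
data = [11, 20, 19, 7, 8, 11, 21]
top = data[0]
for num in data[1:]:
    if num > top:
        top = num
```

Let's trace through this code step by step.

Initialize: data = [11, 20, 19, 7, 8, 11, 21]
Initialize: top = 11
Entering loop: for num in data[1:]:
After iteration 1: num = 20, top = 20
After iteration 2: num = 19, top = 20
After iteration 3: num = 7, top = 20
After iteration 4: num = 8, top = 20
After iteration 5: num = 11, top = 20
After iteration 6: num = 21, top = 21
Loop ends.

Final answer: 21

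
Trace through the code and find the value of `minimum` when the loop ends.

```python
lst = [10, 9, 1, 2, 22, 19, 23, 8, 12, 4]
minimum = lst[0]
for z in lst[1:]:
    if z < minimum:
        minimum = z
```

Let's trace through this code step by step.

Initialize: lst = [10, 9, 1, 2, 22, 19, 23, 8, 12, 4]
Initialize: minimum = 10
Entering loop: for z in lst[1:]:
After iteration 1: z = 9, minimum = 9
After iteration 2: z = 1, minimum = 1
After iteration 3: z = 2, minimum = 1
After iteration 4: z = 22, minimum = 1
After iteration 5: z = 19, minimum = 1
After iteration 6: z = 23, minimum = 1
After iteration 7: z = 8, minimum = 1
After iteration 8: z = 12, minimum = 1
After iteration 9: z = 4, minimum = 1
Loop ends.

Final answer: 1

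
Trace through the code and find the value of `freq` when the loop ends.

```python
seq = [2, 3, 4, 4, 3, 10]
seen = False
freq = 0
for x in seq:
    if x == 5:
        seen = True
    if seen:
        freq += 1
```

Let's trace through this code step by step.

Initialize: seq = [2, 3, 4, 4, 3, 10]
Initialize: seen = False
Initialize: freq = 0
Entering loop: for x in seq:
After iteration 1: x = 2, freq = 0
After iteration 2: x = 3, freq = 0
After iteration 3: x = 4, freq = 0
After iteration 4: x = 4, freq = 0
After iteration 5: x = 3, freq = 0
After iteration 6: x = 10, freq = 0
Loop ends.

Final answer: 0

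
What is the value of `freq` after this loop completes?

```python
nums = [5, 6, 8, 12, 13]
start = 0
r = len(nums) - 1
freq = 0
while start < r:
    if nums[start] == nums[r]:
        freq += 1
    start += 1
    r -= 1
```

Let's trace through this code step by step.

Initialize: nums = [5, 6, 8, 12, 13]
Initialize: start = 0
Initialize: r = 4
Initialize: freq = 0
Entering loop: while start < r:
After iteration 1: start = 1, r = 3, freq = 0
After iteration 2: start = 2, r = 2, freq = 0
Loop ends.

Final answer: 0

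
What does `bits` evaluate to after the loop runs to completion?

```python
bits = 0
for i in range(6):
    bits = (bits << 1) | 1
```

Let's trace through this code step by step.

Initialize: bits = 0
Entering loop: for i in range(6):
After iteration 1: i = 0, bits = 1
After iteration 2: i = 1, bits = 3
After iteration 3: i = 2, bits = 7
After iteration 4: i = 3, bits = 15
After iteration 5: i = 4, bits = 31
After iteration 6: i = 5, bits = 63
Loop ends.

Final answer: 63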